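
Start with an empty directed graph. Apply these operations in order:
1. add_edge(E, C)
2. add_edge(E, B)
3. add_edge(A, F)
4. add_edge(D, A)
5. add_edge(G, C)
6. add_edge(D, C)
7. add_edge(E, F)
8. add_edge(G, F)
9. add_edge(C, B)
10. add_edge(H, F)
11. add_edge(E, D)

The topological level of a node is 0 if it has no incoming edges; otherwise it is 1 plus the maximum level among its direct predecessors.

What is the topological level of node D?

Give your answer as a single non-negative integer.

Answer: 1

Derivation:
Op 1: add_edge(E, C). Edges now: 1
Op 2: add_edge(E, B). Edges now: 2
Op 3: add_edge(A, F). Edges now: 3
Op 4: add_edge(D, A). Edges now: 4
Op 5: add_edge(G, C). Edges now: 5
Op 6: add_edge(D, C). Edges now: 6
Op 7: add_edge(E, F). Edges now: 7
Op 8: add_edge(G, F). Edges now: 8
Op 9: add_edge(C, B). Edges now: 9
Op 10: add_edge(H, F). Edges now: 10
Op 11: add_edge(E, D). Edges now: 11
Compute levels (Kahn BFS):
  sources (in-degree 0): E, G, H
  process E: level=0
    E->B: in-degree(B)=1, level(B)>=1
    E->C: in-degree(C)=2, level(C)>=1
    E->D: in-degree(D)=0, level(D)=1, enqueue
    E->F: in-degree(F)=3, level(F)>=1
  process G: level=0
    G->C: in-degree(C)=1, level(C)>=1
    G->F: in-degree(F)=2, level(F)>=1
  process H: level=0
    H->F: in-degree(F)=1, level(F)>=1
  process D: level=1
    D->A: in-degree(A)=0, level(A)=2, enqueue
    D->C: in-degree(C)=0, level(C)=2, enqueue
  process A: level=2
    A->F: in-degree(F)=0, level(F)=3, enqueue
  process C: level=2
    C->B: in-degree(B)=0, level(B)=3, enqueue
  process F: level=3
  process B: level=3
All levels: A:2, B:3, C:2, D:1, E:0, F:3, G:0, H:0
level(D) = 1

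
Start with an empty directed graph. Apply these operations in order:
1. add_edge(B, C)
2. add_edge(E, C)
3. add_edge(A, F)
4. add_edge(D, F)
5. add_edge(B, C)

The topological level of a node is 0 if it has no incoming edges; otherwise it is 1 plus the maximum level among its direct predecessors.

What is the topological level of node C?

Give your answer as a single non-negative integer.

Answer: 1

Derivation:
Op 1: add_edge(B, C). Edges now: 1
Op 2: add_edge(E, C). Edges now: 2
Op 3: add_edge(A, F). Edges now: 3
Op 4: add_edge(D, F). Edges now: 4
Op 5: add_edge(B, C) (duplicate, no change). Edges now: 4
Compute levels (Kahn BFS):
  sources (in-degree 0): A, B, D, E
  process A: level=0
    A->F: in-degree(F)=1, level(F)>=1
  process B: level=0
    B->C: in-degree(C)=1, level(C)>=1
  process D: level=0
    D->F: in-degree(F)=0, level(F)=1, enqueue
  process E: level=0
    E->C: in-degree(C)=0, level(C)=1, enqueue
  process F: level=1
  process C: level=1
All levels: A:0, B:0, C:1, D:0, E:0, F:1
level(C) = 1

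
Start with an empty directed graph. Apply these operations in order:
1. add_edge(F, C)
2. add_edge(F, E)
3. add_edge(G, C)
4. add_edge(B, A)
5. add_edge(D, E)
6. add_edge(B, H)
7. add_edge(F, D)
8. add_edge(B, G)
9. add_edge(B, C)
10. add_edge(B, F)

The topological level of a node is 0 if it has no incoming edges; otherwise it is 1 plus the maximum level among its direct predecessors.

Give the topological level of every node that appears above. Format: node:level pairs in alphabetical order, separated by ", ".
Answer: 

Answer: A:1, B:0, C:2, D:2, E:3, F:1, G:1, H:1

Derivation:
Op 1: add_edge(F, C). Edges now: 1
Op 2: add_edge(F, E). Edges now: 2
Op 3: add_edge(G, C). Edges now: 3
Op 4: add_edge(B, A). Edges now: 4
Op 5: add_edge(D, E). Edges now: 5
Op 6: add_edge(B, H). Edges now: 6
Op 7: add_edge(F, D). Edges now: 7
Op 8: add_edge(B, G). Edges now: 8
Op 9: add_edge(B, C). Edges now: 9
Op 10: add_edge(B, F). Edges now: 10
Compute levels (Kahn BFS):
  sources (in-degree 0): B
  process B: level=0
    B->A: in-degree(A)=0, level(A)=1, enqueue
    B->C: in-degree(C)=2, level(C)>=1
    B->F: in-degree(F)=0, level(F)=1, enqueue
    B->G: in-degree(G)=0, level(G)=1, enqueue
    B->H: in-degree(H)=0, level(H)=1, enqueue
  process A: level=1
  process F: level=1
    F->C: in-degree(C)=1, level(C)>=2
    F->D: in-degree(D)=0, level(D)=2, enqueue
    F->E: in-degree(E)=1, level(E)>=2
  process G: level=1
    G->C: in-degree(C)=0, level(C)=2, enqueue
  process H: level=1
  process D: level=2
    D->E: in-degree(E)=0, level(E)=3, enqueue
  process C: level=2
  process E: level=3
All levels: A:1, B:0, C:2, D:2, E:3, F:1, G:1, H:1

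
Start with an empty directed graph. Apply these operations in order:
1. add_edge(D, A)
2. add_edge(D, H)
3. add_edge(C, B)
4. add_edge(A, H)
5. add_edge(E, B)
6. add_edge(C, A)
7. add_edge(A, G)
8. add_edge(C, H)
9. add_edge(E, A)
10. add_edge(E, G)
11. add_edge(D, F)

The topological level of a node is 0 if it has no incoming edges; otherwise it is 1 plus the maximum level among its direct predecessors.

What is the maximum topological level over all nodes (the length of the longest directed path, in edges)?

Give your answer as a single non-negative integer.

Answer: 2

Derivation:
Op 1: add_edge(D, A). Edges now: 1
Op 2: add_edge(D, H). Edges now: 2
Op 3: add_edge(C, B). Edges now: 3
Op 4: add_edge(A, H). Edges now: 4
Op 5: add_edge(E, B). Edges now: 5
Op 6: add_edge(C, A). Edges now: 6
Op 7: add_edge(A, G). Edges now: 7
Op 8: add_edge(C, H). Edges now: 8
Op 9: add_edge(E, A). Edges now: 9
Op 10: add_edge(E, G). Edges now: 10
Op 11: add_edge(D, F). Edges now: 11
Compute levels (Kahn BFS):
  sources (in-degree 0): C, D, E
  process C: level=0
    C->A: in-degree(A)=2, level(A)>=1
    C->B: in-degree(B)=1, level(B)>=1
    C->H: in-degree(H)=2, level(H)>=1
  process D: level=0
    D->A: in-degree(A)=1, level(A)>=1
    D->F: in-degree(F)=0, level(F)=1, enqueue
    D->H: in-degree(H)=1, level(H)>=1
  process E: level=0
    E->A: in-degree(A)=0, level(A)=1, enqueue
    E->B: in-degree(B)=0, level(B)=1, enqueue
    E->G: in-degree(G)=1, level(G)>=1
  process F: level=1
  process A: level=1
    A->G: in-degree(G)=0, level(G)=2, enqueue
    A->H: in-degree(H)=0, level(H)=2, enqueue
  process B: level=1
  process G: level=2
  process H: level=2
All levels: A:1, B:1, C:0, D:0, E:0, F:1, G:2, H:2
max level = 2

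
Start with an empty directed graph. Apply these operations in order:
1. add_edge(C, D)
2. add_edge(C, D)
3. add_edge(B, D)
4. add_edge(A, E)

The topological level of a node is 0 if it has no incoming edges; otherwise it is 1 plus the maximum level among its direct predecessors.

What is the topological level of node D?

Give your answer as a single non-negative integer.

Answer: 1

Derivation:
Op 1: add_edge(C, D). Edges now: 1
Op 2: add_edge(C, D) (duplicate, no change). Edges now: 1
Op 3: add_edge(B, D). Edges now: 2
Op 4: add_edge(A, E). Edges now: 3
Compute levels (Kahn BFS):
  sources (in-degree 0): A, B, C
  process A: level=0
    A->E: in-degree(E)=0, level(E)=1, enqueue
  process B: level=0
    B->D: in-degree(D)=1, level(D)>=1
  process C: level=0
    C->D: in-degree(D)=0, level(D)=1, enqueue
  process E: level=1
  process D: level=1
All levels: A:0, B:0, C:0, D:1, E:1
level(D) = 1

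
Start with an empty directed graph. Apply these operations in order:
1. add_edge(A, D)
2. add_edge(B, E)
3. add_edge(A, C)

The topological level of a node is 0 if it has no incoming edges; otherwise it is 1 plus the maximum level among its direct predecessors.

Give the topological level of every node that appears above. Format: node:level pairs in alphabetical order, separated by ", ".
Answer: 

Op 1: add_edge(A, D). Edges now: 1
Op 2: add_edge(B, E). Edges now: 2
Op 3: add_edge(A, C). Edges now: 3
Compute levels (Kahn BFS):
  sources (in-degree 0): A, B
  process A: level=0
    A->C: in-degree(C)=0, level(C)=1, enqueue
    A->D: in-degree(D)=0, level(D)=1, enqueue
  process B: level=0
    B->E: in-degree(E)=0, level(E)=1, enqueue
  process C: level=1
  process D: level=1
  process E: level=1
All levels: A:0, B:0, C:1, D:1, E:1

Answer: A:0, B:0, C:1, D:1, E:1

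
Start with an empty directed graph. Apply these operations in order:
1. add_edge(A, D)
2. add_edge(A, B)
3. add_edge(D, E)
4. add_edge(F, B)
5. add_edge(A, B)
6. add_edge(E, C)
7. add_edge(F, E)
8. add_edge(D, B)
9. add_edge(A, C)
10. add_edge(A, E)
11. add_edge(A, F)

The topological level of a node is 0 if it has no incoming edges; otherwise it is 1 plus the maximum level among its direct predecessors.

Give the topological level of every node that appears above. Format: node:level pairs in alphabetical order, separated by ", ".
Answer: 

Answer: A:0, B:2, C:3, D:1, E:2, F:1

Derivation:
Op 1: add_edge(A, D). Edges now: 1
Op 2: add_edge(A, B). Edges now: 2
Op 3: add_edge(D, E). Edges now: 3
Op 4: add_edge(F, B). Edges now: 4
Op 5: add_edge(A, B) (duplicate, no change). Edges now: 4
Op 6: add_edge(E, C). Edges now: 5
Op 7: add_edge(F, E). Edges now: 6
Op 8: add_edge(D, B). Edges now: 7
Op 9: add_edge(A, C). Edges now: 8
Op 10: add_edge(A, E). Edges now: 9
Op 11: add_edge(A, F). Edges now: 10
Compute levels (Kahn BFS):
  sources (in-degree 0): A
  process A: level=0
    A->B: in-degree(B)=2, level(B)>=1
    A->C: in-degree(C)=1, level(C)>=1
    A->D: in-degree(D)=0, level(D)=1, enqueue
    A->E: in-degree(E)=2, level(E)>=1
    A->F: in-degree(F)=0, level(F)=1, enqueue
  process D: level=1
    D->B: in-degree(B)=1, level(B)>=2
    D->E: in-degree(E)=1, level(E)>=2
  process F: level=1
    F->B: in-degree(B)=0, level(B)=2, enqueue
    F->E: in-degree(E)=0, level(E)=2, enqueue
  process B: level=2
  process E: level=2
    E->C: in-degree(C)=0, level(C)=3, enqueue
  process C: level=3
All levels: A:0, B:2, C:3, D:1, E:2, F:1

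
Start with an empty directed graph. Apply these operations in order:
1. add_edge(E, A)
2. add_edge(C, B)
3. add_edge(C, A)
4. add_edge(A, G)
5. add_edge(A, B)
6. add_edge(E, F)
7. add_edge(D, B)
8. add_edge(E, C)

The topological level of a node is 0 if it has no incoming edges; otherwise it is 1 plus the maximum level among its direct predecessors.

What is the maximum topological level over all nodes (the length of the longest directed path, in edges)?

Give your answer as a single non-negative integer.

Answer: 3

Derivation:
Op 1: add_edge(E, A). Edges now: 1
Op 2: add_edge(C, B). Edges now: 2
Op 3: add_edge(C, A). Edges now: 3
Op 4: add_edge(A, G). Edges now: 4
Op 5: add_edge(A, B). Edges now: 5
Op 6: add_edge(E, F). Edges now: 6
Op 7: add_edge(D, B). Edges now: 7
Op 8: add_edge(E, C). Edges now: 8
Compute levels (Kahn BFS):
  sources (in-degree 0): D, E
  process D: level=0
    D->B: in-degree(B)=2, level(B)>=1
  process E: level=0
    E->A: in-degree(A)=1, level(A)>=1
    E->C: in-degree(C)=0, level(C)=1, enqueue
    E->F: in-degree(F)=0, level(F)=1, enqueue
  process C: level=1
    C->A: in-degree(A)=0, level(A)=2, enqueue
    C->B: in-degree(B)=1, level(B)>=2
  process F: level=1
  process A: level=2
    A->B: in-degree(B)=0, level(B)=3, enqueue
    A->G: in-degree(G)=0, level(G)=3, enqueue
  process B: level=3
  process G: level=3
All levels: A:2, B:3, C:1, D:0, E:0, F:1, G:3
max level = 3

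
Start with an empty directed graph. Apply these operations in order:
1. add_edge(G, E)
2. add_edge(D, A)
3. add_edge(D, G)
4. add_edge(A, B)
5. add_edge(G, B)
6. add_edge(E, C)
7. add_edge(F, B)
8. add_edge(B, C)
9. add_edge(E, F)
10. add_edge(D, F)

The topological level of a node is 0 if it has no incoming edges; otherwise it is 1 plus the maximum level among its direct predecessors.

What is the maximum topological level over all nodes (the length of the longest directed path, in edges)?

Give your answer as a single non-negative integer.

Answer: 5

Derivation:
Op 1: add_edge(G, E). Edges now: 1
Op 2: add_edge(D, A). Edges now: 2
Op 3: add_edge(D, G). Edges now: 3
Op 4: add_edge(A, B). Edges now: 4
Op 5: add_edge(G, B). Edges now: 5
Op 6: add_edge(E, C). Edges now: 6
Op 7: add_edge(F, B). Edges now: 7
Op 8: add_edge(B, C). Edges now: 8
Op 9: add_edge(E, F). Edges now: 9
Op 10: add_edge(D, F). Edges now: 10
Compute levels (Kahn BFS):
  sources (in-degree 0): D
  process D: level=0
    D->A: in-degree(A)=0, level(A)=1, enqueue
    D->F: in-degree(F)=1, level(F)>=1
    D->G: in-degree(G)=0, level(G)=1, enqueue
  process A: level=1
    A->B: in-degree(B)=2, level(B)>=2
  process G: level=1
    G->B: in-degree(B)=1, level(B)>=2
    G->E: in-degree(E)=0, level(E)=2, enqueue
  process E: level=2
    E->C: in-degree(C)=1, level(C)>=3
    E->F: in-degree(F)=0, level(F)=3, enqueue
  process F: level=3
    F->B: in-degree(B)=0, level(B)=4, enqueue
  process B: level=4
    B->C: in-degree(C)=0, level(C)=5, enqueue
  process C: level=5
All levels: A:1, B:4, C:5, D:0, E:2, F:3, G:1
max level = 5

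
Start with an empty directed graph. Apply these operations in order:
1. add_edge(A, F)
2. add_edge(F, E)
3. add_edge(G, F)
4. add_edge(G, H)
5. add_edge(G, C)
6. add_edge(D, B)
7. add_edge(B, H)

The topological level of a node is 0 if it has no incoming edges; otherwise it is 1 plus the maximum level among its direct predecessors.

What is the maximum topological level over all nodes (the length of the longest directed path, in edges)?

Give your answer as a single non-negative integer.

Answer: 2

Derivation:
Op 1: add_edge(A, F). Edges now: 1
Op 2: add_edge(F, E). Edges now: 2
Op 3: add_edge(G, F). Edges now: 3
Op 4: add_edge(G, H). Edges now: 4
Op 5: add_edge(G, C). Edges now: 5
Op 6: add_edge(D, B). Edges now: 6
Op 7: add_edge(B, H). Edges now: 7
Compute levels (Kahn BFS):
  sources (in-degree 0): A, D, G
  process A: level=0
    A->F: in-degree(F)=1, level(F)>=1
  process D: level=0
    D->B: in-degree(B)=0, level(B)=1, enqueue
  process G: level=0
    G->C: in-degree(C)=0, level(C)=1, enqueue
    G->F: in-degree(F)=0, level(F)=1, enqueue
    G->H: in-degree(H)=1, level(H)>=1
  process B: level=1
    B->H: in-degree(H)=0, level(H)=2, enqueue
  process C: level=1
  process F: level=1
    F->E: in-degree(E)=0, level(E)=2, enqueue
  process H: level=2
  process E: level=2
All levels: A:0, B:1, C:1, D:0, E:2, F:1, G:0, H:2
max level = 2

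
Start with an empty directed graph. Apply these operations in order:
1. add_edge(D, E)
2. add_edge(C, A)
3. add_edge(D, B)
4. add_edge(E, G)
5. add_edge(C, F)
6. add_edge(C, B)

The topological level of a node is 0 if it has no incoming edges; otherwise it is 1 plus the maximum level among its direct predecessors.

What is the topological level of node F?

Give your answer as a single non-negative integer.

Op 1: add_edge(D, E). Edges now: 1
Op 2: add_edge(C, A). Edges now: 2
Op 3: add_edge(D, B). Edges now: 3
Op 4: add_edge(E, G). Edges now: 4
Op 5: add_edge(C, F). Edges now: 5
Op 6: add_edge(C, B). Edges now: 6
Compute levels (Kahn BFS):
  sources (in-degree 0): C, D
  process C: level=0
    C->A: in-degree(A)=0, level(A)=1, enqueue
    C->B: in-degree(B)=1, level(B)>=1
    C->F: in-degree(F)=0, level(F)=1, enqueue
  process D: level=0
    D->B: in-degree(B)=0, level(B)=1, enqueue
    D->E: in-degree(E)=0, level(E)=1, enqueue
  process A: level=1
  process F: level=1
  process B: level=1
  process E: level=1
    E->G: in-degree(G)=0, level(G)=2, enqueue
  process G: level=2
All levels: A:1, B:1, C:0, D:0, E:1, F:1, G:2
level(F) = 1

Answer: 1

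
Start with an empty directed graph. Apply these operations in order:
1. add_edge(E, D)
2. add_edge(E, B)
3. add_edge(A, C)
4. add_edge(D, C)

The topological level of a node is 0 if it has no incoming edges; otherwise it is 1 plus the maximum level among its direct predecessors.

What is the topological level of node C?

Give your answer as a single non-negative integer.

Answer: 2

Derivation:
Op 1: add_edge(E, D). Edges now: 1
Op 2: add_edge(E, B). Edges now: 2
Op 3: add_edge(A, C). Edges now: 3
Op 4: add_edge(D, C). Edges now: 4
Compute levels (Kahn BFS):
  sources (in-degree 0): A, E
  process A: level=0
    A->C: in-degree(C)=1, level(C)>=1
  process E: level=0
    E->B: in-degree(B)=0, level(B)=1, enqueue
    E->D: in-degree(D)=0, level(D)=1, enqueue
  process B: level=1
  process D: level=1
    D->C: in-degree(C)=0, level(C)=2, enqueue
  process C: level=2
All levels: A:0, B:1, C:2, D:1, E:0
level(C) = 2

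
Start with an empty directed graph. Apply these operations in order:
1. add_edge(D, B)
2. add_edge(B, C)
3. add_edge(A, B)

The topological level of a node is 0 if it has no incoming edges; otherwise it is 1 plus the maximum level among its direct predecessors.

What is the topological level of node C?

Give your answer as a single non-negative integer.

Answer: 2

Derivation:
Op 1: add_edge(D, B). Edges now: 1
Op 2: add_edge(B, C). Edges now: 2
Op 3: add_edge(A, B). Edges now: 3
Compute levels (Kahn BFS):
  sources (in-degree 0): A, D
  process A: level=0
    A->B: in-degree(B)=1, level(B)>=1
  process D: level=0
    D->B: in-degree(B)=0, level(B)=1, enqueue
  process B: level=1
    B->C: in-degree(C)=0, level(C)=2, enqueue
  process C: level=2
All levels: A:0, B:1, C:2, D:0
level(C) = 2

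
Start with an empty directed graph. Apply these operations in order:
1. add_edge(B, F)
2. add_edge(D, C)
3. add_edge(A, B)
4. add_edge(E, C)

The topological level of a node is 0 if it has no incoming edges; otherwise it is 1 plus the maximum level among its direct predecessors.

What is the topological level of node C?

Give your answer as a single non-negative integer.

Answer: 1

Derivation:
Op 1: add_edge(B, F). Edges now: 1
Op 2: add_edge(D, C). Edges now: 2
Op 3: add_edge(A, B). Edges now: 3
Op 4: add_edge(E, C). Edges now: 4
Compute levels (Kahn BFS):
  sources (in-degree 0): A, D, E
  process A: level=0
    A->B: in-degree(B)=0, level(B)=1, enqueue
  process D: level=0
    D->C: in-degree(C)=1, level(C)>=1
  process E: level=0
    E->C: in-degree(C)=0, level(C)=1, enqueue
  process B: level=1
    B->F: in-degree(F)=0, level(F)=2, enqueue
  process C: level=1
  process F: level=2
All levels: A:0, B:1, C:1, D:0, E:0, F:2
level(C) = 1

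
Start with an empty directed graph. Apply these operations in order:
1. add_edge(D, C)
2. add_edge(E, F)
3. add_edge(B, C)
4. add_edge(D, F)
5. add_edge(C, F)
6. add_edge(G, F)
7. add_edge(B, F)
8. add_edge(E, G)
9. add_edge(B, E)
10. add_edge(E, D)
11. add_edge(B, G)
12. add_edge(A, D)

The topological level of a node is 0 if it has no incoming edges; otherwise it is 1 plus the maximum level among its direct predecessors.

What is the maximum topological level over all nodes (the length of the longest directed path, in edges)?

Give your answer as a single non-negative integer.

Op 1: add_edge(D, C). Edges now: 1
Op 2: add_edge(E, F). Edges now: 2
Op 3: add_edge(B, C). Edges now: 3
Op 4: add_edge(D, F). Edges now: 4
Op 5: add_edge(C, F). Edges now: 5
Op 6: add_edge(G, F). Edges now: 6
Op 7: add_edge(B, F). Edges now: 7
Op 8: add_edge(E, G). Edges now: 8
Op 9: add_edge(B, E). Edges now: 9
Op 10: add_edge(E, D). Edges now: 10
Op 11: add_edge(B, G). Edges now: 11
Op 12: add_edge(A, D). Edges now: 12
Compute levels (Kahn BFS):
  sources (in-degree 0): A, B
  process A: level=0
    A->D: in-degree(D)=1, level(D)>=1
  process B: level=0
    B->C: in-degree(C)=1, level(C)>=1
    B->E: in-degree(E)=0, level(E)=1, enqueue
    B->F: in-degree(F)=4, level(F)>=1
    B->G: in-degree(G)=1, level(G)>=1
  process E: level=1
    E->D: in-degree(D)=0, level(D)=2, enqueue
    E->F: in-degree(F)=3, level(F)>=2
    E->G: in-degree(G)=0, level(G)=2, enqueue
  process D: level=2
    D->C: in-degree(C)=0, level(C)=3, enqueue
    D->F: in-degree(F)=2, level(F)>=3
  process G: level=2
    G->F: in-degree(F)=1, level(F)>=3
  process C: level=3
    C->F: in-degree(F)=0, level(F)=4, enqueue
  process F: level=4
All levels: A:0, B:0, C:3, D:2, E:1, F:4, G:2
max level = 4

Answer: 4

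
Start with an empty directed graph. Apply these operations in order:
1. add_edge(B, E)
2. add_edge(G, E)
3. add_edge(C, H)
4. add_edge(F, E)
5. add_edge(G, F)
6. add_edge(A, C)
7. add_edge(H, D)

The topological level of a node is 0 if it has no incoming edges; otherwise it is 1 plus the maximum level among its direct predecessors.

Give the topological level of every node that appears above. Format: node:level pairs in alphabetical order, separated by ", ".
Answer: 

Answer: A:0, B:0, C:1, D:3, E:2, F:1, G:0, H:2

Derivation:
Op 1: add_edge(B, E). Edges now: 1
Op 2: add_edge(G, E). Edges now: 2
Op 3: add_edge(C, H). Edges now: 3
Op 4: add_edge(F, E). Edges now: 4
Op 5: add_edge(G, F). Edges now: 5
Op 6: add_edge(A, C). Edges now: 6
Op 7: add_edge(H, D). Edges now: 7
Compute levels (Kahn BFS):
  sources (in-degree 0): A, B, G
  process A: level=0
    A->C: in-degree(C)=0, level(C)=1, enqueue
  process B: level=0
    B->E: in-degree(E)=2, level(E)>=1
  process G: level=0
    G->E: in-degree(E)=1, level(E)>=1
    G->F: in-degree(F)=0, level(F)=1, enqueue
  process C: level=1
    C->H: in-degree(H)=0, level(H)=2, enqueue
  process F: level=1
    F->E: in-degree(E)=0, level(E)=2, enqueue
  process H: level=2
    H->D: in-degree(D)=0, level(D)=3, enqueue
  process E: level=2
  process D: level=3
All levels: A:0, B:0, C:1, D:3, E:2, F:1, G:0, H:2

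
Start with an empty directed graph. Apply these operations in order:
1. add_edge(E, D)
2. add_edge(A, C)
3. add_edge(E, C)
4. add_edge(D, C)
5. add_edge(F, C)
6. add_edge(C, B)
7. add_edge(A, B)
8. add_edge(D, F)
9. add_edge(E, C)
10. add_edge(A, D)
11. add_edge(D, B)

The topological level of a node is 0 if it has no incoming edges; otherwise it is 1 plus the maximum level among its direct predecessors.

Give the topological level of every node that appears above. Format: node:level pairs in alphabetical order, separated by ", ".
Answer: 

Op 1: add_edge(E, D). Edges now: 1
Op 2: add_edge(A, C). Edges now: 2
Op 3: add_edge(E, C). Edges now: 3
Op 4: add_edge(D, C). Edges now: 4
Op 5: add_edge(F, C). Edges now: 5
Op 6: add_edge(C, B). Edges now: 6
Op 7: add_edge(A, B). Edges now: 7
Op 8: add_edge(D, F). Edges now: 8
Op 9: add_edge(E, C) (duplicate, no change). Edges now: 8
Op 10: add_edge(A, D). Edges now: 9
Op 11: add_edge(D, B). Edges now: 10
Compute levels (Kahn BFS):
  sources (in-degree 0): A, E
  process A: level=0
    A->B: in-degree(B)=2, level(B)>=1
    A->C: in-degree(C)=3, level(C)>=1
    A->D: in-degree(D)=1, level(D)>=1
  process E: level=0
    E->C: in-degree(C)=2, level(C)>=1
    E->D: in-degree(D)=0, level(D)=1, enqueue
  process D: level=1
    D->B: in-degree(B)=1, level(B)>=2
    D->C: in-degree(C)=1, level(C)>=2
    D->F: in-degree(F)=0, level(F)=2, enqueue
  process F: level=2
    F->C: in-degree(C)=0, level(C)=3, enqueue
  process C: level=3
    C->B: in-degree(B)=0, level(B)=4, enqueue
  process B: level=4
All levels: A:0, B:4, C:3, D:1, E:0, F:2

Answer: A:0, B:4, C:3, D:1, E:0, F:2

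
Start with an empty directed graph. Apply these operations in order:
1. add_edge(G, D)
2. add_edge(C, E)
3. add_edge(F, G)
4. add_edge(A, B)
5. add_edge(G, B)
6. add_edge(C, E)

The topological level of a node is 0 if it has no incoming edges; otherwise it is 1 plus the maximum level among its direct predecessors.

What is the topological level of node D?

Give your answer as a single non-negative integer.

Op 1: add_edge(G, D). Edges now: 1
Op 2: add_edge(C, E). Edges now: 2
Op 3: add_edge(F, G). Edges now: 3
Op 4: add_edge(A, B). Edges now: 4
Op 5: add_edge(G, B). Edges now: 5
Op 6: add_edge(C, E) (duplicate, no change). Edges now: 5
Compute levels (Kahn BFS):
  sources (in-degree 0): A, C, F
  process A: level=0
    A->B: in-degree(B)=1, level(B)>=1
  process C: level=0
    C->E: in-degree(E)=0, level(E)=1, enqueue
  process F: level=0
    F->G: in-degree(G)=0, level(G)=1, enqueue
  process E: level=1
  process G: level=1
    G->B: in-degree(B)=0, level(B)=2, enqueue
    G->D: in-degree(D)=0, level(D)=2, enqueue
  process B: level=2
  process D: level=2
All levels: A:0, B:2, C:0, D:2, E:1, F:0, G:1
level(D) = 2

Answer: 2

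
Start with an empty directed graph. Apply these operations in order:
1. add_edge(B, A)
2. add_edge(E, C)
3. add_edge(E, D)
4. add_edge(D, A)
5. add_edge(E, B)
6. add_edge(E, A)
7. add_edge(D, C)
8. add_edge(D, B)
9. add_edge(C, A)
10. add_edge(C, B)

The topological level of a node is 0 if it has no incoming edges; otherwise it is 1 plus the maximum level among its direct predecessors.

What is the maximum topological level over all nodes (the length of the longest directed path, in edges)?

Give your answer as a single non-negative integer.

Answer: 4

Derivation:
Op 1: add_edge(B, A). Edges now: 1
Op 2: add_edge(E, C). Edges now: 2
Op 3: add_edge(E, D). Edges now: 3
Op 4: add_edge(D, A). Edges now: 4
Op 5: add_edge(E, B). Edges now: 5
Op 6: add_edge(E, A). Edges now: 6
Op 7: add_edge(D, C). Edges now: 7
Op 8: add_edge(D, B). Edges now: 8
Op 9: add_edge(C, A). Edges now: 9
Op 10: add_edge(C, B). Edges now: 10
Compute levels (Kahn BFS):
  sources (in-degree 0): E
  process E: level=0
    E->A: in-degree(A)=3, level(A)>=1
    E->B: in-degree(B)=2, level(B)>=1
    E->C: in-degree(C)=1, level(C)>=1
    E->D: in-degree(D)=0, level(D)=1, enqueue
  process D: level=1
    D->A: in-degree(A)=2, level(A)>=2
    D->B: in-degree(B)=1, level(B)>=2
    D->C: in-degree(C)=0, level(C)=2, enqueue
  process C: level=2
    C->A: in-degree(A)=1, level(A)>=3
    C->B: in-degree(B)=0, level(B)=3, enqueue
  process B: level=3
    B->A: in-degree(A)=0, level(A)=4, enqueue
  process A: level=4
All levels: A:4, B:3, C:2, D:1, E:0
max level = 4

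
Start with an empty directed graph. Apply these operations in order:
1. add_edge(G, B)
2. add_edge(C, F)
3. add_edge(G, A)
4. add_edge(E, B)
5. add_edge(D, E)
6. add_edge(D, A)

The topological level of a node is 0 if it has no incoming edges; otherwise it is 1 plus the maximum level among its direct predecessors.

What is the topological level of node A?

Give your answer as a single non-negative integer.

Answer: 1

Derivation:
Op 1: add_edge(G, B). Edges now: 1
Op 2: add_edge(C, F). Edges now: 2
Op 3: add_edge(G, A). Edges now: 3
Op 4: add_edge(E, B). Edges now: 4
Op 5: add_edge(D, E). Edges now: 5
Op 6: add_edge(D, A). Edges now: 6
Compute levels (Kahn BFS):
  sources (in-degree 0): C, D, G
  process C: level=0
    C->F: in-degree(F)=0, level(F)=1, enqueue
  process D: level=0
    D->A: in-degree(A)=1, level(A)>=1
    D->E: in-degree(E)=0, level(E)=1, enqueue
  process G: level=0
    G->A: in-degree(A)=0, level(A)=1, enqueue
    G->B: in-degree(B)=1, level(B)>=1
  process F: level=1
  process E: level=1
    E->B: in-degree(B)=0, level(B)=2, enqueue
  process A: level=1
  process B: level=2
All levels: A:1, B:2, C:0, D:0, E:1, F:1, G:0
level(A) = 1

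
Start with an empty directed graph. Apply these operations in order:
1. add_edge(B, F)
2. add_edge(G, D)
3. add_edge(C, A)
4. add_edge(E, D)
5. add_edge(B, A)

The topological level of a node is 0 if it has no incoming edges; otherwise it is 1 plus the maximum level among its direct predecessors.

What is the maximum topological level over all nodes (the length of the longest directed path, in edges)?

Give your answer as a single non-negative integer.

Answer: 1

Derivation:
Op 1: add_edge(B, F). Edges now: 1
Op 2: add_edge(G, D). Edges now: 2
Op 3: add_edge(C, A). Edges now: 3
Op 4: add_edge(E, D). Edges now: 4
Op 5: add_edge(B, A). Edges now: 5
Compute levels (Kahn BFS):
  sources (in-degree 0): B, C, E, G
  process B: level=0
    B->A: in-degree(A)=1, level(A)>=1
    B->F: in-degree(F)=0, level(F)=1, enqueue
  process C: level=0
    C->A: in-degree(A)=0, level(A)=1, enqueue
  process E: level=0
    E->D: in-degree(D)=1, level(D)>=1
  process G: level=0
    G->D: in-degree(D)=0, level(D)=1, enqueue
  process F: level=1
  process A: level=1
  process D: level=1
All levels: A:1, B:0, C:0, D:1, E:0, F:1, G:0
max level = 1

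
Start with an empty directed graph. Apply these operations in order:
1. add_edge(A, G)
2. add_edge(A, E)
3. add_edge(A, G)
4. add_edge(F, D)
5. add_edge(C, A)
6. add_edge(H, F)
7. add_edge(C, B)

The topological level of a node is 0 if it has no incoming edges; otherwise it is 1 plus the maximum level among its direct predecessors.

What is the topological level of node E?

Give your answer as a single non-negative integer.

Op 1: add_edge(A, G). Edges now: 1
Op 2: add_edge(A, E). Edges now: 2
Op 3: add_edge(A, G) (duplicate, no change). Edges now: 2
Op 4: add_edge(F, D). Edges now: 3
Op 5: add_edge(C, A). Edges now: 4
Op 6: add_edge(H, F). Edges now: 5
Op 7: add_edge(C, B). Edges now: 6
Compute levels (Kahn BFS):
  sources (in-degree 0): C, H
  process C: level=0
    C->A: in-degree(A)=0, level(A)=1, enqueue
    C->B: in-degree(B)=0, level(B)=1, enqueue
  process H: level=0
    H->F: in-degree(F)=0, level(F)=1, enqueue
  process A: level=1
    A->E: in-degree(E)=0, level(E)=2, enqueue
    A->G: in-degree(G)=0, level(G)=2, enqueue
  process B: level=1
  process F: level=1
    F->D: in-degree(D)=0, level(D)=2, enqueue
  process E: level=2
  process G: level=2
  process D: level=2
All levels: A:1, B:1, C:0, D:2, E:2, F:1, G:2, H:0
level(E) = 2

Answer: 2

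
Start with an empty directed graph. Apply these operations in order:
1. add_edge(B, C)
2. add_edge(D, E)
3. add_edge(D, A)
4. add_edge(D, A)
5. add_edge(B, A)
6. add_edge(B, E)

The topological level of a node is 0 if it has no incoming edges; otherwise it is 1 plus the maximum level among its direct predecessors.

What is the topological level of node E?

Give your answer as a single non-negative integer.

Op 1: add_edge(B, C). Edges now: 1
Op 2: add_edge(D, E). Edges now: 2
Op 3: add_edge(D, A). Edges now: 3
Op 4: add_edge(D, A) (duplicate, no change). Edges now: 3
Op 5: add_edge(B, A). Edges now: 4
Op 6: add_edge(B, E). Edges now: 5
Compute levels (Kahn BFS):
  sources (in-degree 0): B, D
  process B: level=0
    B->A: in-degree(A)=1, level(A)>=1
    B->C: in-degree(C)=0, level(C)=1, enqueue
    B->E: in-degree(E)=1, level(E)>=1
  process D: level=0
    D->A: in-degree(A)=0, level(A)=1, enqueue
    D->E: in-degree(E)=0, level(E)=1, enqueue
  process C: level=1
  process A: level=1
  process E: level=1
All levels: A:1, B:0, C:1, D:0, E:1
level(E) = 1

Answer: 1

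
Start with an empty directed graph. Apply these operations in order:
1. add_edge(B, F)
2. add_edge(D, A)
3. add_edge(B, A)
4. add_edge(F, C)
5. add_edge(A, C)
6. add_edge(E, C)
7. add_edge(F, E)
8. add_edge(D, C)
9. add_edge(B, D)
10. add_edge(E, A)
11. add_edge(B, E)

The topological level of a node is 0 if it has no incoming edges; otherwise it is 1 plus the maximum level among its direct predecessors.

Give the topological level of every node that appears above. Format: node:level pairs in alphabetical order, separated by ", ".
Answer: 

Op 1: add_edge(B, F). Edges now: 1
Op 2: add_edge(D, A). Edges now: 2
Op 3: add_edge(B, A). Edges now: 3
Op 4: add_edge(F, C). Edges now: 4
Op 5: add_edge(A, C). Edges now: 5
Op 6: add_edge(E, C). Edges now: 6
Op 7: add_edge(F, E). Edges now: 7
Op 8: add_edge(D, C). Edges now: 8
Op 9: add_edge(B, D). Edges now: 9
Op 10: add_edge(E, A). Edges now: 10
Op 11: add_edge(B, E). Edges now: 11
Compute levels (Kahn BFS):
  sources (in-degree 0): B
  process B: level=0
    B->A: in-degree(A)=2, level(A)>=1
    B->D: in-degree(D)=0, level(D)=1, enqueue
    B->E: in-degree(E)=1, level(E)>=1
    B->F: in-degree(F)=0, level(F)=1, enqueue
  process D: level=1
    D->A: in-degree(A)=1, level(A)>=2
    D->C: in-degree(C)=3, level(C)>=2
  process F: level=1
    F->C: in-degree(C)=2, level(C)>=2
    F->E: in-degree(E)=0, level(E)=2, enqueue
  process E: level=2
    E->A: in-degree(A)=0, level(A)=3, enqueue
    E->C: in-degree(C)=1, level(C)>=3
  process A: level=3
    A->C: in-degree(C)=0, level(C)=4, enqueue
  process C: level=4
All levels: A:3, B:0, C:4, D:1, E:2, F:1

Answer: A:3, B:0, C:4, D:1, E:2, F:1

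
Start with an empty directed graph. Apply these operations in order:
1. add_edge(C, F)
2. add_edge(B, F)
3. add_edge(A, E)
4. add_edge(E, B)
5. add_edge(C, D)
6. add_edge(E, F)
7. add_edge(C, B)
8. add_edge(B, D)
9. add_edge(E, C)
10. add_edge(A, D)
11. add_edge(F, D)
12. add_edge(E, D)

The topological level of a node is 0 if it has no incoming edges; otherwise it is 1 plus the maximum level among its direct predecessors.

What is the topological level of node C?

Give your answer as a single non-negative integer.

Answer: 2

Derivation:
Op 1: add_edge(C, F). Edges now: 1
Op 2: add_edge(B, F). Edges now: 2
Op 3: add_edge(A, E). Edges now: 3
Op 4: add_edge(E, B). Edges now: 4
Op 5: add_edge(C, D). Edges now: 5
Op 6: add_edge(E, F). Edges now: 6
Op 7: add_edge(C, B). Edges now: 7
Op 8: add_edge(B, D). Edges now: 8
Op 9: add_edge(E, C). Edges now: 9
Op 10: add_edge(A, D). Edges now: 10
Op 11: add_edge(F, D). Edges now: 11
Op 12: add_edge(E, D). Edges now: 12
Compute levels (Kahn BFS):
  sources (in-degree 0): A
  process A: level=0
    A->D: in-degree(D)=4, level(D)>=1
    A->E: in-degree(E)=0, level(E)=1, enqueue
  process E: level=1
    E->B: in-degree(B)=1, level(B)>=2
    E->C: in-degree(C)=0, level(C)=2, enqueue
    E->D: in-degree(D)=3, level(D)>=2
    E->F: in-degree(F)=2, level(F)>=2
  process C: level=2
    C->B: in-degree(B)=0, level(B)=3, enqueue
    C->D: in-degree(D)=2, level(D)>=3
    C->F: in-degree(F)=1, level(F)>=3
  process B: level=3
    B->D: in-degree(D)=1, level(D)>=4
    B->F: in-degree(F)=0, level(F)=4, enqueue
  process F: level=4
    F->D: in-degree(D)=0, level(D)=5, enqueue
  process D: level=5
All levels: A:0, B:3, C:2, D:5, E:1, F:4
level(C) = 2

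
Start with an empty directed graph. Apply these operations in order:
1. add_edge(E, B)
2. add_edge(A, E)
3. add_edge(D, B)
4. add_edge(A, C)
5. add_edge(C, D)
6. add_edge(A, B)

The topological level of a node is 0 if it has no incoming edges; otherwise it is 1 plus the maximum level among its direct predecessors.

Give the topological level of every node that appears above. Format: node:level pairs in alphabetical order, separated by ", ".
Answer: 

Answer: A:0, B:3, C:1, D:2, E:1

Derivation:
Op 1: add_edge(E, B). Edges now: 1
Op 2: add_edge(A, E). Edges now: 2
Op 3: add_edge(D, B). Edges now: 3
Op 4: add_edge(A, C). Edges now: 4
Op 5: add_edge(C, D). Edges now: 5
Op 6: add_edge(A, B). Edges now: 6
Compute levels (Kahn BFS):
  sources (in-degree 0): A
  process A: level=0
    A->B: in-degree(B)=2, level(B)>=1
    A->C: in-degree(C)=0, level(C)=1, enqueue
    A->E: in-degree(E)=0, level(E)=1, enqueue
  process C: level=1
    C->D: in-degree(D)=0, level(D)=2, enqueue
  process E: level=1
    E->B: in-degree(B)=1, level(B)>=2
  process D: level=2
    D->B: in-degree(B)=0, level(B)=3, enqueue
  process B: level=3
All levels: A:0, B:3, C:1, D:2, E:1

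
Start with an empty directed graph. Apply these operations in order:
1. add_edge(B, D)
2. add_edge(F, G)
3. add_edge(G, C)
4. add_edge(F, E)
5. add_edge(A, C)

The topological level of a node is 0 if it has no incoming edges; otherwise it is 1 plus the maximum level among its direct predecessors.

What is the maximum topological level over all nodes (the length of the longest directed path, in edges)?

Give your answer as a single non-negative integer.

Answer: 2

Derivation:
Op 1: add_edge(B, D). Edges now: 1
Op 2: add_edge(F, G). Edges now: 2
Op 3: add_edge(G, C). Edges now: 3
Op 4: add_edge(F, E). Edges now: 4
Op 5: add_edge(A, C). Edges now: 5
Compute levels (Kahn BFS):
  sources (in-degree 0): A, B, F
  process A: level=0
    A->C: in-degree(C)=1, level(C)>=1
  process B: level=0
    B->D: in-degree(D)=0, level(D)=1, enqueue
  process F: level=0
    F->E: in-degree(E)=0, level(E)=1, enqueue
    F->G: in-degree(G)=0, level(G)=1, enqueue
  process D: level=1
  process E: level=1
  process G: level=1
    G->C: in-degree(C)=0, level(C)=2, enqueue
  process C: level=2
All levels: A:0, B:0, C:2, D:1, E:1, F:0, G:1
max level = 2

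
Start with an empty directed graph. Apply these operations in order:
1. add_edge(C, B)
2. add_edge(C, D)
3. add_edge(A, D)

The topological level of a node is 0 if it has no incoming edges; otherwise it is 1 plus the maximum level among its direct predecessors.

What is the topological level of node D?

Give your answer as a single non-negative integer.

Answer: 1

Derivation:
Op 1: add_edge(C, B). Edges now: 1
Op 2: add_edge(C, D). Edges now: 2
Op 3: add_edge(A, D). Edges now: 3
Compute levels (Kahn BFS):
  sources (in-degree 0): A, C
  process A: level=0
    A->D: in-degree(D)=1, level(D)>=1
  process C: level=0
    C->B: in-degree(B)=0, level(B)=1, enqueue
    C->D: in-degree(D)=0, level(D)=1, enqueue
  process B: level=1
  process D: level=1
All levels: A:0, B:1, C:0, D:1
level(D) = 1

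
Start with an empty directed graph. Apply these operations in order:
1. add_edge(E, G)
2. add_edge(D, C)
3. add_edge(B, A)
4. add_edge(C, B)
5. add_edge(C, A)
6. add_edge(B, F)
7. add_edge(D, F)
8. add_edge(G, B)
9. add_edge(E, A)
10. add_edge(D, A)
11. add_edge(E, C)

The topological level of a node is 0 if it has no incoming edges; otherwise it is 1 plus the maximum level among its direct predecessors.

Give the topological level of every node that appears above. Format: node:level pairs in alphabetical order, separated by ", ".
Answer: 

Op 1: add_edge(E, G). Edges now: 1
Op 2: add_edge(D, C). Edges now: 2
Op 3: add_edge(B, A). Edges now: 3
Op 4: add_edge(C, B). Edges now: 4
Op 5: add_edge(C, A). Edges now: 5
Op 6: add_edge(B, F). Edges now: 6
Op 7: add_edge(D, F). Edges now: 7
Op 8: add_edge(G, B). Edges now: 8
Op 9: add_edge(E, A). Edges now: 9
Op 10: add_edge(D, A). Edges now: 10
Op 11: add_edge(E, C). Edges now: 11
Compute levels (Kahn BFS):
  sources (in-degree 0): D, E
  process D: level=0
    D->A: in-degree(A)=3, level(A)>=1
    D->C: in-degree(C)=1, level(C)>=1
    D->F: in-degree(F)=1, level(F)>=1
  process E: level=0
    E->A: in-degree(A)=2, level(A)>=1
    E->C: in-degree(C)=0, level(C)=1, enqueue
    E->G: in-degree(G)=0, level(G)=1, enqueue
  process C: level=1
    C->A: in-degree(A)=1, level(A)>=2
    C->B: in-degree(B)=1, level(B)>=2
  process G: level=1
    G->B: in-degree(B)=0, level(B)=2, enqueue
  process B: level=2
    B->A: in-degree(A)=0, level(A)=3, enqueue
    B->F: in-degree(F)=0, level(F)=3, enqueue
  process A: level=3
  process F: level=3
All levels: A:3, B:2, C:1, D:0, E:0, F:3, G:1

Answer: A:3, B:2, C:1, D:0, E:0, F:3, G:1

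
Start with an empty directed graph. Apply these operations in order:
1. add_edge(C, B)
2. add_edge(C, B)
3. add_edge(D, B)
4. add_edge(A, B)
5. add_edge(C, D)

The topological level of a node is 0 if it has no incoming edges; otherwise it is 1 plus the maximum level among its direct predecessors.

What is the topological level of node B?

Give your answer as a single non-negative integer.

Answer: 2

Derivation:
Op 1: add_edge(C, B). Edges now: 1
Op 2: add_edge(C, B) (duplicate, no change). Edges now: 1
Op 3: add_edge(D, B). Edges now: 2
Op 4: add_edge(A, B). Edges now: 3
Op 5: add_edge(C, D). Edges now: 4
Compute levels (Kahn BFS):
  sources (in-degree 0): A, C
  process A: level=0
    A->B: in-degree(B)=2, level(B)>=1
  process C: level=0
    C->B: in-degree(B)=1, level(B)>=1
    C->D: in-degree(D)=0, level(D)=1, enqueue
  process D: level=1
    D->B: in-degree(B)=0, level(B)=2, enqueue
  process B: level=2
All levels: A:0, B:2, C:0, D:1
level(B) = 2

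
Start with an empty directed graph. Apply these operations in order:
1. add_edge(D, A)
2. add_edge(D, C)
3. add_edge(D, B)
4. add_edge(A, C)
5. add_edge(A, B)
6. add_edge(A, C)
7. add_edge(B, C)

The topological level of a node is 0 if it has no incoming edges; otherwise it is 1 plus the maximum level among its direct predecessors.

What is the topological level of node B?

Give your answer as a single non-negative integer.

Answer: 2

Derivation:
Op 1: add_edge(D, A). Edges now: 1
Op 2: add_edge(D, C). Edges now: 2
Op 3: add_edge(D, B). Edges now: 3
Op 4: add_edge(A, C). Edges now: 4
Op 5: add_edge(A, B). Edges now: 5
Op 6: add_edge(A, C) (duplicate, no change). Edges now: 5
Op 7: add_edge(B, C). Edges now: 6
Compute levels (Kahn BFS):
  sources (in-degree 0): D
  process D: level=0
    D->A: in-degree(A)=0, level(A)=1, enqueue
    D->B: in-degree(B)=1, level(B)>=1
    D->C: in-degree(C)=2, level(C)>=1
  process A: level=1
    A->B: in-degree(B)=0, level(B)=2, enqueue
    A->C: in-degree(C)=1, level(C)>=2
  process B: level=2
    B->C: in-degree(C)=0, level(C)=3, enqueue
  process C: level=3
All levels: A:1, B:2, C:3, D:0
level(B) = 2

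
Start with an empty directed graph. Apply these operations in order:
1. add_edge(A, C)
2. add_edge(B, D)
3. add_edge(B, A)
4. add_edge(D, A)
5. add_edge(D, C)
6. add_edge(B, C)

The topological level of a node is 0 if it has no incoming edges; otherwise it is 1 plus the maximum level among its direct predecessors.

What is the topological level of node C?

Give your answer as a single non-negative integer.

Answer: 3

Derivation:
Op 1: add_edge(A, C). Edges now: 1
Op 2: add_edge(B, D). Edges now: 2
Op 3: add_edge(B, A). Edges now: 3
Op 4: add_edge(D, A). Edges now: 4
Op 5: add_edge(D, C). Edges now: 5
Op 6: add_edge(B, C). Edges now: 6
Compute levels (Kahn BFS):
  sources (in-degree 0): B
  process B: level=0
    B->A: in-degree(A)=1, level(A)>=1
    B->C: in-degree(C)=2, level(C)>=1
    B->D: in-degree(D)=0, level(D)=1, enqueue
  process D: level=1
    D->A: in-degree(A)=0, level(A)=2, enqueue
    D->C: in-degree(C)=1, level(C)>=2
  process A: level=2
    A->C: in-degree(C)=0, level(C)=3, enqueue
  process C: level=3
All levels: A:2, B:0, C:3, D:1
level(C) = 3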